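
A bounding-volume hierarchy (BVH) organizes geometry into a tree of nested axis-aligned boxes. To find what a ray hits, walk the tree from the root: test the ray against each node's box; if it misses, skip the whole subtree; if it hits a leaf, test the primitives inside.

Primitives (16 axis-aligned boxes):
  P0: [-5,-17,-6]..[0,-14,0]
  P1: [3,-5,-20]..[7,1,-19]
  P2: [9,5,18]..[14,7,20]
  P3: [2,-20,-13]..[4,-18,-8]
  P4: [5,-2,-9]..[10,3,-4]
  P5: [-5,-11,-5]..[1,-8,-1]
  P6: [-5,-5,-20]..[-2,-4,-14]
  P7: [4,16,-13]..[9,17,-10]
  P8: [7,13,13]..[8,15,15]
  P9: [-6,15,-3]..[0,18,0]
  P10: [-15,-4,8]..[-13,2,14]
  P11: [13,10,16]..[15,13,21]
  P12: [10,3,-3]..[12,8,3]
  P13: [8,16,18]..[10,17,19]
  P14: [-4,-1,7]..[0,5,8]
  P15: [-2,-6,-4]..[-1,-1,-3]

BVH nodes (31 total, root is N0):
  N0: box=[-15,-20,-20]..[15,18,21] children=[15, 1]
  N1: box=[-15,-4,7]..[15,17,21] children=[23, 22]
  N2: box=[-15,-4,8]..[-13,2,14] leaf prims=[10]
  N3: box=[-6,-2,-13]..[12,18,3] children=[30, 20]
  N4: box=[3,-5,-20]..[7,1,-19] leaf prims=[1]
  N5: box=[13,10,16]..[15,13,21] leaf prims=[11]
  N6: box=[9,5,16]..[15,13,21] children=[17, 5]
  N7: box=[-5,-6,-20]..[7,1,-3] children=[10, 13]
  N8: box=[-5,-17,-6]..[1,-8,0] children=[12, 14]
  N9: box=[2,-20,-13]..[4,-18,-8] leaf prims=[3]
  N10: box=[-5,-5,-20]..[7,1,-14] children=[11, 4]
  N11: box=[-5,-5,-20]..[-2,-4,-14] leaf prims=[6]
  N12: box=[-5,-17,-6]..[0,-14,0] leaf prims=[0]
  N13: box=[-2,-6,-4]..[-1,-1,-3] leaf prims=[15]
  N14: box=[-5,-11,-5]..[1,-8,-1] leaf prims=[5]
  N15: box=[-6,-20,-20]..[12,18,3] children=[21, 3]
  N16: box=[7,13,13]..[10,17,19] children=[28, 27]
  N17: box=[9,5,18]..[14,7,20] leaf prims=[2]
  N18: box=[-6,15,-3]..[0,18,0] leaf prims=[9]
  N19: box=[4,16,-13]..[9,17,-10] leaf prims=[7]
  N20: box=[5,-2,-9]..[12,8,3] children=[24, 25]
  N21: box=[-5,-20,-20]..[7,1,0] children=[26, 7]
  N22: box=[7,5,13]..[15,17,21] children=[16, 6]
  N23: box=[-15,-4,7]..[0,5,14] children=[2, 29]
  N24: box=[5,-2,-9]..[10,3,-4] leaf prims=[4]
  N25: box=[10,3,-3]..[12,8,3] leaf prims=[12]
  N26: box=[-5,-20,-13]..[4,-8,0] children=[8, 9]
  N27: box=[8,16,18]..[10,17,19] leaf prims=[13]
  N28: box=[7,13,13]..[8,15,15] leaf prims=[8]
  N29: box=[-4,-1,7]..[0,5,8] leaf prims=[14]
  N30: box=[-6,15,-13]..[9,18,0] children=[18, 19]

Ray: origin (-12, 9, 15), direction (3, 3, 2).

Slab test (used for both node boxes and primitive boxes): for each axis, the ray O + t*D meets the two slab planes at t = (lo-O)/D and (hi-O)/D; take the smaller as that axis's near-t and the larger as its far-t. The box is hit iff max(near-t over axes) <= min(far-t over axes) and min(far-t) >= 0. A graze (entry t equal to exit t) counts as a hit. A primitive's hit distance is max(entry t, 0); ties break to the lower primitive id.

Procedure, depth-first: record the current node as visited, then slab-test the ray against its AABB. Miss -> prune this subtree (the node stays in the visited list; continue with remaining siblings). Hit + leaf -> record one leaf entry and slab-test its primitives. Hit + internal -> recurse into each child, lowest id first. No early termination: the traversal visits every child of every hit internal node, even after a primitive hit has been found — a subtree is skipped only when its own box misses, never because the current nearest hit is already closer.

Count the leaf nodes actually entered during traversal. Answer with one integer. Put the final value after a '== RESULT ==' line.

Trace the traversal:
N0 x:[-1,9] y:[-29/3,3] z:[-35/2,3] -> hit [-1,3], descend [1, 15]
  N1 x:[-1,9] y:[-13/3,8/3] z:[-4,3] -> hit [-1,8/3], descend [22, 23]
    N22 x:[19/3,9] y:[-4/3,8/3] z:[-1,3] -> miss, prune
    N23 x:[-1,4] y:[-13/3,-4/3] z:[-4,-1/2] -> miss, prune
  N15 x:[2,8] y:[-29/3,3] z:[-35/2,-6] -> miss, prune

Visited [0, 1, 22, 23, 15]. Tests: 5 box, 0 leaf. Nearest: miss.

== RESULT ==
0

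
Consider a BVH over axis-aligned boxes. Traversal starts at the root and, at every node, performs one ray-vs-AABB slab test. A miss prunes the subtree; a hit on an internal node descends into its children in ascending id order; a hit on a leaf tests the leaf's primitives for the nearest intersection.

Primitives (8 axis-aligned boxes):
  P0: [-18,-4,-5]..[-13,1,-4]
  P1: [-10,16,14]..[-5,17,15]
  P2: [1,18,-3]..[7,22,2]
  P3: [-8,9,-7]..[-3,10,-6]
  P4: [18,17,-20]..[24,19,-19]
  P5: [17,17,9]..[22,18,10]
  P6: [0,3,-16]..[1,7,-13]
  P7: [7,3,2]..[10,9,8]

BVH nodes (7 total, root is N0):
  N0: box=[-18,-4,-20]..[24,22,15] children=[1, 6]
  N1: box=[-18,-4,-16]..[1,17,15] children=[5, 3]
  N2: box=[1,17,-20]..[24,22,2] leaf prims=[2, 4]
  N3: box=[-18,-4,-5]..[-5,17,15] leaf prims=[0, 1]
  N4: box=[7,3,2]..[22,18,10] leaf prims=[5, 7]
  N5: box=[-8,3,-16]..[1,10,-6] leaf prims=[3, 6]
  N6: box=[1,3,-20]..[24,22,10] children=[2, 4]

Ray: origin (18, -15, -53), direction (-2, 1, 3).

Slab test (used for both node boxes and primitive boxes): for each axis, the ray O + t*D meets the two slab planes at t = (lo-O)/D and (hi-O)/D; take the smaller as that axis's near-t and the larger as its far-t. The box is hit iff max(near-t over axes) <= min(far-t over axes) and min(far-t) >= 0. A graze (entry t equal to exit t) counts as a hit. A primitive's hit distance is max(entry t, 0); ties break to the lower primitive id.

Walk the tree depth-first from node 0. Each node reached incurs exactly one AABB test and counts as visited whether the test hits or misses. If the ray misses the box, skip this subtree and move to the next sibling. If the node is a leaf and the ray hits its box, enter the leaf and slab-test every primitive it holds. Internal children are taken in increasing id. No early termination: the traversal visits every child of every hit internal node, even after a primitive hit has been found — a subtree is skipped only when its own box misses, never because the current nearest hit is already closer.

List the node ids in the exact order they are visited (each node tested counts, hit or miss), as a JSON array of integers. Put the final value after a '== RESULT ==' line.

Walk:
N0 x:[-3,18] y:[11,37] z:[11,68/3] -> hit [11,18], descend [1, 6]
  N1 x:[17/2,18] y:[11,32] z:[37/3,68/3] -> hit [37/3,18], descend [3, 5]
    N3 x:[23/2,18] y:[11,32] z:[16,68/3] -> hit [16,18] leaf, test {P0@t=16, P1(miss)}
    N5 x:[17/2,13] y:[18,25] z:[37/3,47/3] -> miss, prune
  N6 x:[-3,17/2] y:[18,37] z:[11,21] -> miss, prune

5 AABB tests over nodes [0, 1, 3, 5, 6]; 1 leaf entered; closest P0.

== RESULT ==
[0, 1, 3, 5, 6]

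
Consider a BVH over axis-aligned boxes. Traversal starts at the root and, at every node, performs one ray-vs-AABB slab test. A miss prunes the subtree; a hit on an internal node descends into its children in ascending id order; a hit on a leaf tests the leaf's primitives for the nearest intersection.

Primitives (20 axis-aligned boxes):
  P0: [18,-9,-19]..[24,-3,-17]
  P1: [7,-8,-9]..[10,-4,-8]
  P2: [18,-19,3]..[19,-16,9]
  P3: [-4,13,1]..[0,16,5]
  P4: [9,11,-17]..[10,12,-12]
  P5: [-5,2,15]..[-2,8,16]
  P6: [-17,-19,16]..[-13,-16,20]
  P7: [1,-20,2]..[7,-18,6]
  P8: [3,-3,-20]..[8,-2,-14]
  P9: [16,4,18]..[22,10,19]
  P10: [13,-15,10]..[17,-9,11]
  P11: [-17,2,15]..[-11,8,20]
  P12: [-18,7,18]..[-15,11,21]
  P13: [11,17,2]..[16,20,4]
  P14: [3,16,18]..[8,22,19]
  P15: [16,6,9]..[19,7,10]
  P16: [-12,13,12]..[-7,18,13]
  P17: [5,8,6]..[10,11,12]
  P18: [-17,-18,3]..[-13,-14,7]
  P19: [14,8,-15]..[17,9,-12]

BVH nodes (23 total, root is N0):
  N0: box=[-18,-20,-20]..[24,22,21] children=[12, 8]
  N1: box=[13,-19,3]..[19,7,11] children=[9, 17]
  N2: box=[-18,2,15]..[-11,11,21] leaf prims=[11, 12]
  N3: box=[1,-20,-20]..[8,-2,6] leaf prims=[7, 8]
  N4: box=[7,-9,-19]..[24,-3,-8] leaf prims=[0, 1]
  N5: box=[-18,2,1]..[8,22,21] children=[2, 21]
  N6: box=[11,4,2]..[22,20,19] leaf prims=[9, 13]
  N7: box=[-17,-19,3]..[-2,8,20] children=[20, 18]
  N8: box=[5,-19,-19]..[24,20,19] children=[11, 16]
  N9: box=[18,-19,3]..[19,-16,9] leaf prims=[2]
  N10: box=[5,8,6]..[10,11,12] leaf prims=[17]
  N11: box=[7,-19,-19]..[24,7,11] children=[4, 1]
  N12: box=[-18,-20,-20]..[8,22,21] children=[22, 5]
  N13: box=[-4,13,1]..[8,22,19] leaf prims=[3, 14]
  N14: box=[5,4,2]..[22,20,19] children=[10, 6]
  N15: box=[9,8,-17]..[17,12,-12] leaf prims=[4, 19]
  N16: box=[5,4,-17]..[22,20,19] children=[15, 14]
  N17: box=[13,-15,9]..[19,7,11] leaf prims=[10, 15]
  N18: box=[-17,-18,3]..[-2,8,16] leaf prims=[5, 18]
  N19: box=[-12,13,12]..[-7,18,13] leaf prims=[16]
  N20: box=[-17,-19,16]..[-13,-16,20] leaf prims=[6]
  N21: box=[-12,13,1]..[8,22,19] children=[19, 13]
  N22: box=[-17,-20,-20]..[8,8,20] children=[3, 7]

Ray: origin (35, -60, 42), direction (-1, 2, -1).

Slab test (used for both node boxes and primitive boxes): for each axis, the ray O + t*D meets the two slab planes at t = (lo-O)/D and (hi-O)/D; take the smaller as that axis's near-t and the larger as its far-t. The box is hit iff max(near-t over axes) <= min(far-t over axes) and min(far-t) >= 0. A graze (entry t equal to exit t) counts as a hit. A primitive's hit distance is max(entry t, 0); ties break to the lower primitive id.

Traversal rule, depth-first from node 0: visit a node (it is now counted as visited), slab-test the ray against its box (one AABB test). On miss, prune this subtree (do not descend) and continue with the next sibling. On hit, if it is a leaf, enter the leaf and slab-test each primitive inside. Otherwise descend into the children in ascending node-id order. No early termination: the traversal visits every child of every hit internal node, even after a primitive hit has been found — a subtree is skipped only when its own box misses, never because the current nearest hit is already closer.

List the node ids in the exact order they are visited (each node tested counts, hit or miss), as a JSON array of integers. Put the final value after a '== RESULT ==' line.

Trace the traversal:
N0 x:[11,53] y:[20,41] z:[21,62] -> hit [21,41], descend [8, 12]
  N8 x:[11,30] y:[41/2,40] z:[23,61] -> hit [23,30], descend [11, 16]
    N11 x:[11,28] y:[41/2,67/2] z:[31,61] -> miss, prune
    N16 x:[13,30] y:[32,40] z:[23,59] -> miss, prune
  N12 x:[27,53] y:[20,41] z:[21,62] -> hit [27,41], descend [5, 22]
    N5 x:[27,53] y:[31,41] z:[21,41] -> hit [31,41], descend [2, 21]
      N2 x:[46,53] y:[31,71/2] z:[21,27] -> miss, prune
      N21 x:[27,47] y:[73/2,41] z:[23,41] -> hit [73/2,41], descend [13, 19]
        N13 x:[27,39] y:[73/2,41] z:[23,41] -> hit [73/2,39] leaf, test {P3@t=37, P14(miss)}
        N19 x:[42,47] y:[73/2,39] z:[29,30] -> miss, prune
    N22 x:[27,52] y:[20,34] z:[22,62] -> hit [27,34], descend [3, 7]
      N3 x:[27,34] y:[20,29] z:[36,62] -> miss, prune
      N7 x:[37,52] y:[41/2,34] z:[22,39] -> miss, prune

Summary -> nodes [0, 8, 11, 16, 12, 5, 2, 21, 13, 19, 22, 3, 7]; box-tests=13; leaf-entries=1; first=P3

== RESULT ==
[0, 8, 11, 16, 12, 5, 2, 21, 13, 19, 22, 3, 7]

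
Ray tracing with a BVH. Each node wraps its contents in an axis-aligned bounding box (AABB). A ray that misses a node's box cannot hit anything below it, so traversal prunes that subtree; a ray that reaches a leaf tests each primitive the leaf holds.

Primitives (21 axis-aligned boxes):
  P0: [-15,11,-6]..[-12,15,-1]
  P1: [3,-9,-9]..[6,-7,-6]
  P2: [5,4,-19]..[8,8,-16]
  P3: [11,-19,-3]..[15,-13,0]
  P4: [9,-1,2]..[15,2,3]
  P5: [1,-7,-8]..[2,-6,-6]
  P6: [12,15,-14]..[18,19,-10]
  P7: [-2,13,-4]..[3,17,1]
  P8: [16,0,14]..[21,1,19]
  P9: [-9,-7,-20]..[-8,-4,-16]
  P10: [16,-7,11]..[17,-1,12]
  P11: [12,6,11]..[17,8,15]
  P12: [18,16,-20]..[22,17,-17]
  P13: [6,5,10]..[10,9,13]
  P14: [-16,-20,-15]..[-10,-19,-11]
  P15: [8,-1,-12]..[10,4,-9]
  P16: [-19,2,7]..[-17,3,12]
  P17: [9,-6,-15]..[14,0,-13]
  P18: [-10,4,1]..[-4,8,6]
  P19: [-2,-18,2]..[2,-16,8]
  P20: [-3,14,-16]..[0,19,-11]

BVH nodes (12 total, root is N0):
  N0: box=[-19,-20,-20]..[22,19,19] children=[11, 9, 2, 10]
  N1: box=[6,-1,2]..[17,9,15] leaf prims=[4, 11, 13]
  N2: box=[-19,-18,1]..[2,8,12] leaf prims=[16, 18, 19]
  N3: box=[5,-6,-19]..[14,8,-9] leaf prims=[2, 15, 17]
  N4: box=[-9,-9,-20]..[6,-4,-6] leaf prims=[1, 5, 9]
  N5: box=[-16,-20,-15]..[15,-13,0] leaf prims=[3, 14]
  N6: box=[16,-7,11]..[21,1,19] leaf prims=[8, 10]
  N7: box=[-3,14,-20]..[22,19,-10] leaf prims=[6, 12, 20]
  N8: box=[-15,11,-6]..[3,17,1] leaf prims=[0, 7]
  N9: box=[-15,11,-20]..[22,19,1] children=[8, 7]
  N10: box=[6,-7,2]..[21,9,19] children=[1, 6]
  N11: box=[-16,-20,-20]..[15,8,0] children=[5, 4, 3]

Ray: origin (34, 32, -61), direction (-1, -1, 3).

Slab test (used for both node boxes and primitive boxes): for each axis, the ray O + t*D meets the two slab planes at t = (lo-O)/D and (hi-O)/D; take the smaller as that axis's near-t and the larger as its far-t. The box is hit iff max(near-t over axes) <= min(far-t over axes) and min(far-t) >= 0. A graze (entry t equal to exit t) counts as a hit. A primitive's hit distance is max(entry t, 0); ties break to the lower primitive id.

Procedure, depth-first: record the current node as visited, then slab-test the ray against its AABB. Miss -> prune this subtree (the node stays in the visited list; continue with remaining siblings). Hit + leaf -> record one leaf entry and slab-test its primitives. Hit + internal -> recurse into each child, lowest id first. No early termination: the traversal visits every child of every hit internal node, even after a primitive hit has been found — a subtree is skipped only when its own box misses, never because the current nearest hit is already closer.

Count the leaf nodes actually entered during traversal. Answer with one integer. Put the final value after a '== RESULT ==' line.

Traverse from the root:
N0 x:[12,53] y:[13,52] z:[41/3,80/3] -> hit [41/3,80/3], descend [2, 9, 10, 11]
  N2 x:[32,53] y:[24,50] z:[62/3,73/3] -> miss, prune
  N9 x:[12,49] y:[13,21] z:[41/3,62/3] -> hit [41/3,62/3], descend [7, 8]
    N7 x:[12,37] y:[13,18] z:[41/3,17] -> hit [41/3,17] leaf, test {P6@t=16, P12(miss), P20(miss)}
    N8 x:[31,49] y:[15,21] z:[55/3,62/3] -> miss, prune
  N10 x:[13,28] y:[23,39] z:[21,80/3] -> hit [23,80/3], descend [1, 6]
    N1 x:[17,28] y:[23,33] z:[21,76/3] -> hit [23,76/3] leaf, test {P4(miss), P11(miss), P13@t=24}
    N6 x:[13,18] y:[31,39] z:[24,80/3] -> miss, prune
  N11 x:[19,50] y:[24,52] z:[41/3,61/3] -> miss, prune

9 AABB tests over nodes [0, 2, 9, 7, 8, 10, 1, 6, 11]; 2 leaves entered; closest P6.

== RESULT ==
2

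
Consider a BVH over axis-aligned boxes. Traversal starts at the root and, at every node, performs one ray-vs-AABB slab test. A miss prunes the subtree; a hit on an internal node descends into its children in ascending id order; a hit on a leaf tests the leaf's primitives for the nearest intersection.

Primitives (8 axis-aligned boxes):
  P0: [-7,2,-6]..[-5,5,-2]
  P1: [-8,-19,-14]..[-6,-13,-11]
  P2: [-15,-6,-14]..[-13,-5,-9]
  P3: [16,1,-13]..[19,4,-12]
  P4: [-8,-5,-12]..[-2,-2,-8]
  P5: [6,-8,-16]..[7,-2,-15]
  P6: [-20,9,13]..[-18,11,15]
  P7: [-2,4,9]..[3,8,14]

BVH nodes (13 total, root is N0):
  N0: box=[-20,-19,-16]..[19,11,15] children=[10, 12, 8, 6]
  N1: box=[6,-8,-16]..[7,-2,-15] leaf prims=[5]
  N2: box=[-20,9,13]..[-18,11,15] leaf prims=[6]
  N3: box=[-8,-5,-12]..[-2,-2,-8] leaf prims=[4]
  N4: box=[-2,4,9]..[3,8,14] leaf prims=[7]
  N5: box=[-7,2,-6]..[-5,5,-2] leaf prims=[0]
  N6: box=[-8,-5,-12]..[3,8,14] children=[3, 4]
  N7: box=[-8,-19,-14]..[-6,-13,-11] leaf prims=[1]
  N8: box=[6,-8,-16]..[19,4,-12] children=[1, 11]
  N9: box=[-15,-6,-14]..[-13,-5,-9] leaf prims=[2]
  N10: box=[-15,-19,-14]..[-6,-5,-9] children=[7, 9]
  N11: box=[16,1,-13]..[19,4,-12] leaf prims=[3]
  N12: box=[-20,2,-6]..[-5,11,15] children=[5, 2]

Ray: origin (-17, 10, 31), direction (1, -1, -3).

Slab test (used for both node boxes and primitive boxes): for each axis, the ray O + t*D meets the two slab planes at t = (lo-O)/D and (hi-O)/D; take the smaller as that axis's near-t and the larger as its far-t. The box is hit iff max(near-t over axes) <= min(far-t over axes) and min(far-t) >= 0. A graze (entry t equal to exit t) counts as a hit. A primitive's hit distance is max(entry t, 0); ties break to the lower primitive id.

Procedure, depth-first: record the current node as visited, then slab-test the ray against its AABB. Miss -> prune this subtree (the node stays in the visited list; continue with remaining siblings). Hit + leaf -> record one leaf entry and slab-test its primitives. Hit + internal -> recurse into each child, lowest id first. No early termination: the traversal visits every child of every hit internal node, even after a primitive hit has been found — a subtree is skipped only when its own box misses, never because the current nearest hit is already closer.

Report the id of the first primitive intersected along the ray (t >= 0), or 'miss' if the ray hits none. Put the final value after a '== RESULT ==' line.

Walk:
N0 x:[-3,36] y:[-1,29] z:[16/3,47/3] -> hit [16/3,47/3], descend [6, 8, 10, 12]
  N6 x:[9,20] y:[2,15] z:[17/3,43/3] -> hit [9,43/3], descend [3, 4]
    N3 x:[9,15] y:[12,15] z:[13,43/3] -> hit [13,43/3] leaf, test {P4@t=13}
    N4 x:[15,20] y:[2,6] z:[17/3,22/3] -> miss, prune
  N8 x:[23,36] y:[6,18] z:[43/3,47/3] -> miss, prune
  N10 x:[2,11] y:[15,29] z:[40/3,15] -> miss, prune
  N12 x:[-3,12] y:[-1,8] z:[16/3,37/3] -> hit [16/3,8], descend [2, 5]
    N2 x:[-3,-1] y:[-1,1] z:[16/3,6] -> miss, prune
    N5 x:[10,12] y:[5,8] z:[11,37/3] -> miss, prune

Visited [0, 6, 3, 4, 8, 10, 12, 2, 5]. Tests: 9 box, 1 leaf. Nearest: P4.

== RESULT ==
4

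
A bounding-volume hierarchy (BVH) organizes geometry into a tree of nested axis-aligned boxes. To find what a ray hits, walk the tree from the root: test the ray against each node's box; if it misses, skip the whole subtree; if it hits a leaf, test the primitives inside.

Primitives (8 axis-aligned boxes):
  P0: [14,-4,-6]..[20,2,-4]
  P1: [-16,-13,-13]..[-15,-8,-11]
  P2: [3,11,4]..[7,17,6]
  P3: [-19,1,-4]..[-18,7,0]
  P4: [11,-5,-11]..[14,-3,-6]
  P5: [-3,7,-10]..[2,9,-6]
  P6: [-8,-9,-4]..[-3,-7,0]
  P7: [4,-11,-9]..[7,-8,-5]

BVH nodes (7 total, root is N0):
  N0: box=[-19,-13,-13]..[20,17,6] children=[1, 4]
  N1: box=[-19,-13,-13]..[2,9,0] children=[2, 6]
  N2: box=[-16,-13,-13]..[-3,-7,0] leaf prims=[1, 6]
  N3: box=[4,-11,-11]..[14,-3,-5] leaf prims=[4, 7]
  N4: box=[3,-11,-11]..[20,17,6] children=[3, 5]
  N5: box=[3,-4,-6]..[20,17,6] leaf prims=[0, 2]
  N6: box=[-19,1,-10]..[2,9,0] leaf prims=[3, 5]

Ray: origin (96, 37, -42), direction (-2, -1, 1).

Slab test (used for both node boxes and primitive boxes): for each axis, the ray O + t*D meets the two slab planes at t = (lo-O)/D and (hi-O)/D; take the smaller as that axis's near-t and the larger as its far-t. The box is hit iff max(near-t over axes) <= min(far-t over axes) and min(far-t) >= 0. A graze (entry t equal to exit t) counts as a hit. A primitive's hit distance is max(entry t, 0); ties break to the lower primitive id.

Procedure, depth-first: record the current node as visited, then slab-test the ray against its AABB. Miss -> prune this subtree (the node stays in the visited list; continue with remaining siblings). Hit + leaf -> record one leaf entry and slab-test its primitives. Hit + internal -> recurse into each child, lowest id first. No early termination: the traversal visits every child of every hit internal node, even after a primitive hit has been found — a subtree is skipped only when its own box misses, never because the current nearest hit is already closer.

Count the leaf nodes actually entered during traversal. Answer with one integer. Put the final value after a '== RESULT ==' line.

Trace the traversal:
N0 x:[38,115/2] y:[20,50] z:[29,48] -> hit [38,48], descend [1, 4]
  N1 x:[47,115/2] y:[28,50] z:[29,42] -> miss, prune
  N4 x:[38,93/2] y:[20,48] z:[31,48] -> hit [38,93/2], descend [3, 5]
    N3 x:[41,46] y:[40,48] z:[31,37] -> miss, prune
    N5 x:[38,93/2] y:[20,41] z:[36,48] -> hit [38,41] leaf, test {P0@t=38, P2(miss)}

Visited [0, 1, 4, 3, 5]. Tests: 5 box, 1 leaf. Nearest: P0.

== RESULT ==
1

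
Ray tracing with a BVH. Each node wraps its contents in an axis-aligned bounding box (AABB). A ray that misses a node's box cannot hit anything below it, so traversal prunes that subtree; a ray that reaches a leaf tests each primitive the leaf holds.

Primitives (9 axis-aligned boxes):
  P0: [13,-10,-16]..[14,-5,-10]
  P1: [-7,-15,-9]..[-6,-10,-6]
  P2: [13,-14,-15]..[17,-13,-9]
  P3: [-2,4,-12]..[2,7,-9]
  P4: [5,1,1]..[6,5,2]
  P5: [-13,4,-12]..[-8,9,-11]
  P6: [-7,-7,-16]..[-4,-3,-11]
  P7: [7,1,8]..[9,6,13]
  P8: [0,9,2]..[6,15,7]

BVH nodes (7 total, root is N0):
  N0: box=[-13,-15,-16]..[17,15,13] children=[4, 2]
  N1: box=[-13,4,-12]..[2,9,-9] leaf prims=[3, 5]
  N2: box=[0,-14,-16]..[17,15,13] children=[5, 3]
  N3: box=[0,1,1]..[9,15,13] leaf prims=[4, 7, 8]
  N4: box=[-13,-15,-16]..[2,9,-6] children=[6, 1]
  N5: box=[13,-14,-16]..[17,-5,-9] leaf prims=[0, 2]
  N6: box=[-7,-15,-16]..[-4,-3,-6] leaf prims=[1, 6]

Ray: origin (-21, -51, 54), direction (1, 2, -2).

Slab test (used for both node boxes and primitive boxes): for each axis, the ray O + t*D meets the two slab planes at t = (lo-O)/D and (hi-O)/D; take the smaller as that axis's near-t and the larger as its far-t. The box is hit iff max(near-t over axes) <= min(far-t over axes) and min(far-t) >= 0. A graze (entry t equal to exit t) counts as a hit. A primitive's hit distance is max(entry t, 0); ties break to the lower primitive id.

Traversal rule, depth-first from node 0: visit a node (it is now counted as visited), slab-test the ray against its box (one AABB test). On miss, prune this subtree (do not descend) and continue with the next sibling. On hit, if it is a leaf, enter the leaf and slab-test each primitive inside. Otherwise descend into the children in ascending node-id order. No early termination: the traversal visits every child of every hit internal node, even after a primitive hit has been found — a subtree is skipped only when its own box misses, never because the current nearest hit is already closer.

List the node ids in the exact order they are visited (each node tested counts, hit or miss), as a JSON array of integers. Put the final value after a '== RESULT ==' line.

Traverse from the root:
N0 x:[8,38] y:[18,33] z:[41/2,35] -> hit [41/2,33], descend [2, 4]
  N2 x:[21,38] y:[37/2,33] z:[41/2,35] -> hit [21,33], descend [3, 5]
    N3 x:[21,30] y:[26,33] z:[41/2,53/2] -> hit [26,53/2] leaf, test {P4@t=26, P7(miss), P8(miss)}
    N5 x:[34,38] y:[37/2,23] z:[63/2,35] -> miss, prune
  N4 x:[8,23] y:[18,30] z:[30,35] -> miss, prune

order=[0, 2, 3, 5, 4]  |boxes|=5  |leaves|=1  hit=P4

== RESULT ==
[0, 2, 3, 5, 4]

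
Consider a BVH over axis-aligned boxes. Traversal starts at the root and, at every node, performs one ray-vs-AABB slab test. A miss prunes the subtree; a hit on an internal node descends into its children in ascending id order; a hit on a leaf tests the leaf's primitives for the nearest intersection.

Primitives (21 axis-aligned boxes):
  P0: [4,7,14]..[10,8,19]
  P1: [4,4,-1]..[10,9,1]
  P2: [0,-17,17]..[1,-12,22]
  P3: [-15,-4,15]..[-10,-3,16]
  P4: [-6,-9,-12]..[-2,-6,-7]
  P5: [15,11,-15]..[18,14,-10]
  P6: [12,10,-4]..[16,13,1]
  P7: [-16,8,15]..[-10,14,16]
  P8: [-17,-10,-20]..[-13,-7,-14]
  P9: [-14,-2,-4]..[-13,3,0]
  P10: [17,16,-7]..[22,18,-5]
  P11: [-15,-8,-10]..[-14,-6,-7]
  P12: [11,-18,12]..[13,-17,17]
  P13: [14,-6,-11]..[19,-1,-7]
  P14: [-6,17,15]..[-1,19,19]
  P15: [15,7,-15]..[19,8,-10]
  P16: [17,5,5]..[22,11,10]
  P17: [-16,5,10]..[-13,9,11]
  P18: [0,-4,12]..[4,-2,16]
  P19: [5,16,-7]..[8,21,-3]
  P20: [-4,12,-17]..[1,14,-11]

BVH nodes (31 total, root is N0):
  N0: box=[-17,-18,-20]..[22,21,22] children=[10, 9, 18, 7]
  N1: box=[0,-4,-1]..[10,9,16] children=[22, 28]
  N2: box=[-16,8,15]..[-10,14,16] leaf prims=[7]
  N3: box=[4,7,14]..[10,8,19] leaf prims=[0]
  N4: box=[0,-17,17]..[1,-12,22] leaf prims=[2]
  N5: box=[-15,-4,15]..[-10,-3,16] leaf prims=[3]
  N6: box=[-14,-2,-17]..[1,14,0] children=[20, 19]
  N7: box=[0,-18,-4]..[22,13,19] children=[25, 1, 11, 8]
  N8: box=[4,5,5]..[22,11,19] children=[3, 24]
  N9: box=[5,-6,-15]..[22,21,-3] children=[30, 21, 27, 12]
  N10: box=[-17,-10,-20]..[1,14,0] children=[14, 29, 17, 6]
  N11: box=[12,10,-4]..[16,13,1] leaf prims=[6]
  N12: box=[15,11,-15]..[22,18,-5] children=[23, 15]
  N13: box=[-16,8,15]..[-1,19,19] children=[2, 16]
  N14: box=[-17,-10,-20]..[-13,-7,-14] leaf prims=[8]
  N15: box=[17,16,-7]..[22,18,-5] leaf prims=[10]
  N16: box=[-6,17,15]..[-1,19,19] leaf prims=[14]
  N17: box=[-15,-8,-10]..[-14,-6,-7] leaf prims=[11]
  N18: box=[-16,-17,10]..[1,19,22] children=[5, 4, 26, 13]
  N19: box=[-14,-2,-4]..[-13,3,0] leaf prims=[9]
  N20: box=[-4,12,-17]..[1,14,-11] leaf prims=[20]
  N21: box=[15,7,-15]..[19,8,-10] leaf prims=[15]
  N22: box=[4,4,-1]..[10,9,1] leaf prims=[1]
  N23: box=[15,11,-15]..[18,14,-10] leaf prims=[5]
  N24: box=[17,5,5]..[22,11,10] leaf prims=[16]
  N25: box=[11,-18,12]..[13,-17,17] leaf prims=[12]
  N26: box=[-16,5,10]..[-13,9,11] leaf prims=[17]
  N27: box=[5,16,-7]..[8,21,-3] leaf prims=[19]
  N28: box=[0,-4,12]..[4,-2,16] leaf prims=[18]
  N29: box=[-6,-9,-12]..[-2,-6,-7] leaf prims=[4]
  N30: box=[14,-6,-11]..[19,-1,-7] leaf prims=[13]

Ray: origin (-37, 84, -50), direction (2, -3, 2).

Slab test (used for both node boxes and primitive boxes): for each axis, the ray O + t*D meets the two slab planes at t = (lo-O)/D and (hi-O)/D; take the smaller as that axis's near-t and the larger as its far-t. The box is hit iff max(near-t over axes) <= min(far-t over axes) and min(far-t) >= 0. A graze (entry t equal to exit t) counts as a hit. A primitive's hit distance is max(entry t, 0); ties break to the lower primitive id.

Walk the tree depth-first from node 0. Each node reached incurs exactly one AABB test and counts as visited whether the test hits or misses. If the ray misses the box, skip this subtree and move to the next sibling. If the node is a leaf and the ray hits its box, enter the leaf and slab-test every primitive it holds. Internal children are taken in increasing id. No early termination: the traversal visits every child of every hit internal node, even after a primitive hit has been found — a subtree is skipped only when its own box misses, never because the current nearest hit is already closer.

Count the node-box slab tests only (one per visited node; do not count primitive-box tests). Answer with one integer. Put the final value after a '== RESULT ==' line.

Walk:
N0 x:[10,59/2] y:[21,34] z:[15,36] -> hit [21,59/2], descend [7, 9, 10, 18]
  N7 x:[37/2,59/2] y:[71/3,34] z:[23,69/2] -> hit [71/3,59/2], descend [1, 8, 11, 25]
    N1 x:[37/2,47/2] y:[25,88/3] z:[49/2,33] -> miss, prune
    N8 x:[41/2,59/2] y:[73/3,79/3] z:[55/2,69/2] -> miss, prune
    N11 x:[49/2,53/2] y:[71/3,74/3] z:[23,51/2] -> hit [49/2,74/3] leaf, test {P6@t=49/2}
    N25 x:[24,25] y:[101/3,34] z:[31,67/2] -> miss, prune
  N9 x:[21,59/2] y:[21,30] z:[35/2,47/2] -> hit [21,47/2], descend [12, 21, 27, 30]
    N12 x:[26,59/2] y:[22,73/3] z:[35/2,45/2] -> miss, prune
    N21 x:[26,28] y:[76/3,77/3] z:[35/2,20] -> miss, prune
    N27 x:[21,45/2] y:[21,68/3] z:[43/2,47/2] -> hit [43/2,45/2] leaf, test {P19@t=43/2}
    N30 x:[51/2,28] y:[85/3,30] z:[39/2,43/2] -> miss, prune
  N10 x:[10,19] y:[70/3,94/3] z:[15,25] -> miss, prune
  N18 x:[21/2,19] y:[65/3,101/3] z:[30,36] -> miss, prune

Visited [0, 7, 1, 8, 11, 25, 9, 12, 21, 27, 30, 10, 18]. Tests: 13 box, 2 leaf. Nearest: P19.

== RESULT ==
13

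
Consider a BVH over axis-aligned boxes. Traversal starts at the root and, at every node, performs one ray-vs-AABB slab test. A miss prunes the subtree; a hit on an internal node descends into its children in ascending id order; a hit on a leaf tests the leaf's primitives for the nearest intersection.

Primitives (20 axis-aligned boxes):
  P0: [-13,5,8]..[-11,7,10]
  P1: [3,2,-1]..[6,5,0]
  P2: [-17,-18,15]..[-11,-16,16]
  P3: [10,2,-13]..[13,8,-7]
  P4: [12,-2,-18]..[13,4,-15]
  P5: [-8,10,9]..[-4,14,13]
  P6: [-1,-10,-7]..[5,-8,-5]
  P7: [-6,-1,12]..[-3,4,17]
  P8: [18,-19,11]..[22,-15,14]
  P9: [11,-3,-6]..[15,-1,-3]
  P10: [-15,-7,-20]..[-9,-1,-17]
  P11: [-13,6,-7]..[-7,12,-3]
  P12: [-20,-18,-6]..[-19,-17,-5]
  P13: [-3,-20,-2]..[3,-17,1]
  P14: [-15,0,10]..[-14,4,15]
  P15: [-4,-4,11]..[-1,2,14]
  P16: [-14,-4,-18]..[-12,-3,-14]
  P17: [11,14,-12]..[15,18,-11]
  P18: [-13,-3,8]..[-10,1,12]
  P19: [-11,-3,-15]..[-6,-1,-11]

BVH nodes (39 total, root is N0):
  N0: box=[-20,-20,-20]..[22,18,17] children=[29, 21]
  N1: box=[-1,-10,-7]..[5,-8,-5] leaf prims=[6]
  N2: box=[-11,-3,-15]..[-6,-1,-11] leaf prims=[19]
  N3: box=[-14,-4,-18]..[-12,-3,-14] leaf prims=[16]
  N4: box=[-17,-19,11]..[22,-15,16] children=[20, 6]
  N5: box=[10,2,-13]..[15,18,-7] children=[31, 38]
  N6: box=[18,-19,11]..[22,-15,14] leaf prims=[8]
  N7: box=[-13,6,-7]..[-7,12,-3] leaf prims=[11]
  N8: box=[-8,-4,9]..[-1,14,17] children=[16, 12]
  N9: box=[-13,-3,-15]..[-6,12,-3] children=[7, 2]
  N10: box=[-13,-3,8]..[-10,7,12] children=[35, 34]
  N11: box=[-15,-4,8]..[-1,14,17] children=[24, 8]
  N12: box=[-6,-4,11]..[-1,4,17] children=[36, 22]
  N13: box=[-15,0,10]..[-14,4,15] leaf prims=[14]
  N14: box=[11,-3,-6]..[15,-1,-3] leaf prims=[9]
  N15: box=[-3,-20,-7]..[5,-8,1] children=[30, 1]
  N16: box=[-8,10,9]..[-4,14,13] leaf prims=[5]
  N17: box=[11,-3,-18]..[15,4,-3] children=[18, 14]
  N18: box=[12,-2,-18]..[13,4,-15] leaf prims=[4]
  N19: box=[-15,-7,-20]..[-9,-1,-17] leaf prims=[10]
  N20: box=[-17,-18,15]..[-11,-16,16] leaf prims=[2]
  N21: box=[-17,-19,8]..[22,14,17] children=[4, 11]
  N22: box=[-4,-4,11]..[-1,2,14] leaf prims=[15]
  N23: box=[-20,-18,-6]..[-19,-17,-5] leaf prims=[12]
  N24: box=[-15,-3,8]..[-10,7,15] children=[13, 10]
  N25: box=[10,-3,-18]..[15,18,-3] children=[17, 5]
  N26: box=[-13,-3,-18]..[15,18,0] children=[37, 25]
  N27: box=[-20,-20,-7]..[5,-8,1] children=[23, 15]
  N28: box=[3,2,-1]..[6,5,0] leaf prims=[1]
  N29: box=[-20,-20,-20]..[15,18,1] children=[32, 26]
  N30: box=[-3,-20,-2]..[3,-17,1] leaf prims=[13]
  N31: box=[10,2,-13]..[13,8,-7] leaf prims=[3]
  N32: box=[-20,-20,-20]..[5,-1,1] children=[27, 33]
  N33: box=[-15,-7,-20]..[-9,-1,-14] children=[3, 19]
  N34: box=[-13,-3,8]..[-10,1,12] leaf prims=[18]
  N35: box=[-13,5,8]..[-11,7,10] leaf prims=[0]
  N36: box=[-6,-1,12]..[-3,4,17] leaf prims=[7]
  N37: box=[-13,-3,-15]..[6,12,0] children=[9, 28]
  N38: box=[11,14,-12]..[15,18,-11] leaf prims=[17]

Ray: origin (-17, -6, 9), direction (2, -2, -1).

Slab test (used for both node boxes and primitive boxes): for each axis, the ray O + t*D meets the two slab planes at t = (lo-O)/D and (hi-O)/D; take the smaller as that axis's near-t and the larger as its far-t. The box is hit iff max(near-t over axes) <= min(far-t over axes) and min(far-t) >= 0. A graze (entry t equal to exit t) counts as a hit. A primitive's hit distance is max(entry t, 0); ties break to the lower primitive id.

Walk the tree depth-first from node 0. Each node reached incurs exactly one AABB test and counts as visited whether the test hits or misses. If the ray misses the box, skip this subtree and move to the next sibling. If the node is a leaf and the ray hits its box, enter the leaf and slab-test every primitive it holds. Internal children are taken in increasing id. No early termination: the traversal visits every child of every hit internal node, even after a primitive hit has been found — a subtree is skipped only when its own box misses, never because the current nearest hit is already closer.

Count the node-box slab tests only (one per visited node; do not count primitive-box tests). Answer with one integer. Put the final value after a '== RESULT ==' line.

Traverse from the root:
N0 x:[-3/2,39/2] y:[-12,7] z:[-8,29] -> hit [-3/2,7], descend [21, 29]
  N21 x:[0,39/2] y:[-10,13/2] z:[-8,1] -> hit [0,1], descend [4, 11]
    N4 x:[0,39/2] y:[9/2,13/2] z:[-7,-2] -> miss, prune
    N11 x:[1,8] y:[-10,-1] z:[-8,1] -> miss, prune
  N29 x:[-3/2,16] y:[-12,7] z:[8,29] -> miss, prune

5 AABB tests over nodes [0, 21, 4, 11, 29]; 0 leaves entered; closest miss.

== RESULT ==
5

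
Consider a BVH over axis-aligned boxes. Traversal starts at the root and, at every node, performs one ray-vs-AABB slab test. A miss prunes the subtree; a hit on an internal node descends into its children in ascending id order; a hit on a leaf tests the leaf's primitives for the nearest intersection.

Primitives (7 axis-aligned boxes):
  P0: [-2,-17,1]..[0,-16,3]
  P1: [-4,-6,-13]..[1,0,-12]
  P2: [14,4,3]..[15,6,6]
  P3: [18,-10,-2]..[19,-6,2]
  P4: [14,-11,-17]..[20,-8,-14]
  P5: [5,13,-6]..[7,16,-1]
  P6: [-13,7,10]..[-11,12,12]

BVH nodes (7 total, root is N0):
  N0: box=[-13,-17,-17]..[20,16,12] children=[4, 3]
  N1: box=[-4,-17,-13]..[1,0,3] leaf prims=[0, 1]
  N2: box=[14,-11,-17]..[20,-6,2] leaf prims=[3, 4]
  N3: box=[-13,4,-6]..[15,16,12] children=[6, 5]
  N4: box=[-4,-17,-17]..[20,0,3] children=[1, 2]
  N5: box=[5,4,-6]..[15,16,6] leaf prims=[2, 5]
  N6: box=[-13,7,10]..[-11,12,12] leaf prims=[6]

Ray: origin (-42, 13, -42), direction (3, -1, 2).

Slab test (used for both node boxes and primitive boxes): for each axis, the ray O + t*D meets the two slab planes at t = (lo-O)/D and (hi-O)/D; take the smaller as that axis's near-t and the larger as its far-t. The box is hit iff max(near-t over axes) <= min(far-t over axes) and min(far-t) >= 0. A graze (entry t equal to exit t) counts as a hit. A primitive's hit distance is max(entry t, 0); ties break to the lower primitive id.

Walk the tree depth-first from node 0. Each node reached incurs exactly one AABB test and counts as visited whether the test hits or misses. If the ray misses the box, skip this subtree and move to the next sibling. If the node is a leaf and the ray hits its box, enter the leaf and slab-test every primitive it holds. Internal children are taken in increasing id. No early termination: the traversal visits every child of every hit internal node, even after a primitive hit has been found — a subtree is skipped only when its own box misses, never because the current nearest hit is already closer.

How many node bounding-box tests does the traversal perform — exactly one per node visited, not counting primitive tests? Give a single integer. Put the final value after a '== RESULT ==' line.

Traverse from the root:
N0 x:[29/3,62/3] y:[-3,30] z:[25/2,27] -> hit [25/2,62/3], descend [3, 4]
  N3 x:[29/3,19] y:[-3,9] z:[18,27] -> miss, prune
  N4 x:[38/3,62/3] y:[13,30] z:[25/2,45/2] -> hit [13,62/3], descend [1, 2]
    N1 x:[38/3,43/3] y:[13,30] z:[29/2,45/2] -> miss, prune
    N2 x:[56/3,62/3] y:[19,24] z:[25/2,22] -> hit [19,62/3] leaf, test {P3@t=20, P4(miss)}

order=[0, 3, 4, 1, 2]  |boxes|=5  |leaves|=1  hit=P3

== RESULT ==
5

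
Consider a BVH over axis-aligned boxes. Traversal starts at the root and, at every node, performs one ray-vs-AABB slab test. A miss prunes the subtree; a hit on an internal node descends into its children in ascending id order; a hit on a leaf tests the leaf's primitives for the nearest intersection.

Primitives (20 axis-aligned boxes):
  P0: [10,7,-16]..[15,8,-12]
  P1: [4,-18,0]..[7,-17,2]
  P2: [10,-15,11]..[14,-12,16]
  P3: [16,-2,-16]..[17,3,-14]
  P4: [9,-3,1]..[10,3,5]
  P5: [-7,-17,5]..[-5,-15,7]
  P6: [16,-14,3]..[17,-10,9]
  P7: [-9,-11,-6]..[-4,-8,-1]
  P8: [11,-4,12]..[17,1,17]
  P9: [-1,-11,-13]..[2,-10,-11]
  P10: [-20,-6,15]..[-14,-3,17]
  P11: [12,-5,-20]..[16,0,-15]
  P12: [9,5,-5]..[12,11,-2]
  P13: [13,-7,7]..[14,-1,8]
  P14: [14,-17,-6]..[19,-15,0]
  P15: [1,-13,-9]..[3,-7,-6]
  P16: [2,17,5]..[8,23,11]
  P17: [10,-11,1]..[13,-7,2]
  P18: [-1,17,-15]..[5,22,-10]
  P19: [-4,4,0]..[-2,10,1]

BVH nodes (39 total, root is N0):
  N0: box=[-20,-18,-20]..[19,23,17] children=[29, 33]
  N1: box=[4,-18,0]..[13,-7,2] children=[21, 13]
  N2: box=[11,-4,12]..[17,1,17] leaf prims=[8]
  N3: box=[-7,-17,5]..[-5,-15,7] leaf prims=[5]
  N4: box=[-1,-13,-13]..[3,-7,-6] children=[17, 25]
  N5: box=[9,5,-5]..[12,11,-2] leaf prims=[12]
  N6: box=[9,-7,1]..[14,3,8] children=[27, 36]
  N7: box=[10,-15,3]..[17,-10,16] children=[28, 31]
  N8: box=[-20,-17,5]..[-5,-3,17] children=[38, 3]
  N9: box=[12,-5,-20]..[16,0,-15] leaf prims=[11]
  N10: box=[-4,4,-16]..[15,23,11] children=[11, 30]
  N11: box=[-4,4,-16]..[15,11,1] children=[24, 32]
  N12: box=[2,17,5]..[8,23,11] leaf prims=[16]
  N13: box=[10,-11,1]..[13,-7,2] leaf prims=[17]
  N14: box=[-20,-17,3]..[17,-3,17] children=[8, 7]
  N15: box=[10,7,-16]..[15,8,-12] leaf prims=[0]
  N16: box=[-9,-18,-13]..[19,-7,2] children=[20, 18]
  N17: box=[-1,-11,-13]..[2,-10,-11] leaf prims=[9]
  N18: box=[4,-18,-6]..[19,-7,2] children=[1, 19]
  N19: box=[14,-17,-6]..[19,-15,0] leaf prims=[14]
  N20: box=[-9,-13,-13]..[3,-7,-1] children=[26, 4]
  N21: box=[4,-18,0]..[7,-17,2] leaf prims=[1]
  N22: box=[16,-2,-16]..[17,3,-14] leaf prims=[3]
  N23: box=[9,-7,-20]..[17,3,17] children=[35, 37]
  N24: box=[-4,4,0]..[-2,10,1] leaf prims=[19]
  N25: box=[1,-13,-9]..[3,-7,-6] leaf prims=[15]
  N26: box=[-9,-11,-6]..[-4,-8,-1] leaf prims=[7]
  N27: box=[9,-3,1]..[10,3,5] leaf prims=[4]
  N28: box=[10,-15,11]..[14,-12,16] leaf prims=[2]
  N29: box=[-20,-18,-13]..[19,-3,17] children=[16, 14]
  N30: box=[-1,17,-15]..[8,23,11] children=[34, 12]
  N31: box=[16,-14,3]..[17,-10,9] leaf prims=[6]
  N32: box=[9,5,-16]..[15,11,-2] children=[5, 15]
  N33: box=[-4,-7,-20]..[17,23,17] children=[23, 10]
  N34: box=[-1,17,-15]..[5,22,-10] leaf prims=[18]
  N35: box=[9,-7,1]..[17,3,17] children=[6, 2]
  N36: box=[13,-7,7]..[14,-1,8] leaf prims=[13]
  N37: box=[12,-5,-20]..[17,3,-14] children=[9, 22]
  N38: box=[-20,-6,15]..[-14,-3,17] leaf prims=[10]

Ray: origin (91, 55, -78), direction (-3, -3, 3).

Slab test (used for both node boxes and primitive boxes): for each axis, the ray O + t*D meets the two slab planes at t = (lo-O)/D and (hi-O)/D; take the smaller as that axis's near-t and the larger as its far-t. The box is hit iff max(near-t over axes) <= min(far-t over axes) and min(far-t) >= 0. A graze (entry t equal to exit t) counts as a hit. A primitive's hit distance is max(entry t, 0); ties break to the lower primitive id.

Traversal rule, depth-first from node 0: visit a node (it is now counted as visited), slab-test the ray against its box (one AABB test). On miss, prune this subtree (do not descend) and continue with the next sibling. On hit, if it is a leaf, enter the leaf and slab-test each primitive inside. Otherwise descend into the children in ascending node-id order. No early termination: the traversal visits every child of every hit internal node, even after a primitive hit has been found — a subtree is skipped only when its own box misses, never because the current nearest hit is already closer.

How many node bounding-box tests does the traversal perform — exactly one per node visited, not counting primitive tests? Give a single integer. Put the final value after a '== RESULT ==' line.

Walk:
N0 x:[24,37] y:[32/3,73/3] z:[58/3,95/3] -> hit [24,73/3], descend [29, 33]
  N29 x:[24,37] y:[58/3,73/3] z:[65/3,95/3] -> hit [24,73/3], descend [14, 16]
    N14 x:[74/3,37] y:[58/3,24] z:[27,95/3] -> miss, prune
    N16 x:[24,100/3] y:[62/3,73/3] z:[65/3,80/3] -> hit [24,73/3], descend [18, 20]
      N18 x:[24,29] y:[62/3,73/3] z:[24,80/3] -> hit [24,73/3], descend [1, 19]
        N1 x:[26,29] y:[62/3,73/3] z:[26,80/3] -> miss, prune
        N19 x:[24,77/3] y:[70/3,24] z:[24,26] -> hit [24,24] leaf, test {P14@t=24}
      N20 x:[88/3,100/3] y:[62/3,68/3] z:[65/3,77/3] -> miss, prune
  N33 x:[74/3,95/3] y:[32/3,62/3] z:[58/3,95/3] -> miss, prune

order=[0, 29, 14, 16, 18, 1, 19, 20, 33]  |boxes|=9  |leaves|=1  hit=P14

== RESULT ==
9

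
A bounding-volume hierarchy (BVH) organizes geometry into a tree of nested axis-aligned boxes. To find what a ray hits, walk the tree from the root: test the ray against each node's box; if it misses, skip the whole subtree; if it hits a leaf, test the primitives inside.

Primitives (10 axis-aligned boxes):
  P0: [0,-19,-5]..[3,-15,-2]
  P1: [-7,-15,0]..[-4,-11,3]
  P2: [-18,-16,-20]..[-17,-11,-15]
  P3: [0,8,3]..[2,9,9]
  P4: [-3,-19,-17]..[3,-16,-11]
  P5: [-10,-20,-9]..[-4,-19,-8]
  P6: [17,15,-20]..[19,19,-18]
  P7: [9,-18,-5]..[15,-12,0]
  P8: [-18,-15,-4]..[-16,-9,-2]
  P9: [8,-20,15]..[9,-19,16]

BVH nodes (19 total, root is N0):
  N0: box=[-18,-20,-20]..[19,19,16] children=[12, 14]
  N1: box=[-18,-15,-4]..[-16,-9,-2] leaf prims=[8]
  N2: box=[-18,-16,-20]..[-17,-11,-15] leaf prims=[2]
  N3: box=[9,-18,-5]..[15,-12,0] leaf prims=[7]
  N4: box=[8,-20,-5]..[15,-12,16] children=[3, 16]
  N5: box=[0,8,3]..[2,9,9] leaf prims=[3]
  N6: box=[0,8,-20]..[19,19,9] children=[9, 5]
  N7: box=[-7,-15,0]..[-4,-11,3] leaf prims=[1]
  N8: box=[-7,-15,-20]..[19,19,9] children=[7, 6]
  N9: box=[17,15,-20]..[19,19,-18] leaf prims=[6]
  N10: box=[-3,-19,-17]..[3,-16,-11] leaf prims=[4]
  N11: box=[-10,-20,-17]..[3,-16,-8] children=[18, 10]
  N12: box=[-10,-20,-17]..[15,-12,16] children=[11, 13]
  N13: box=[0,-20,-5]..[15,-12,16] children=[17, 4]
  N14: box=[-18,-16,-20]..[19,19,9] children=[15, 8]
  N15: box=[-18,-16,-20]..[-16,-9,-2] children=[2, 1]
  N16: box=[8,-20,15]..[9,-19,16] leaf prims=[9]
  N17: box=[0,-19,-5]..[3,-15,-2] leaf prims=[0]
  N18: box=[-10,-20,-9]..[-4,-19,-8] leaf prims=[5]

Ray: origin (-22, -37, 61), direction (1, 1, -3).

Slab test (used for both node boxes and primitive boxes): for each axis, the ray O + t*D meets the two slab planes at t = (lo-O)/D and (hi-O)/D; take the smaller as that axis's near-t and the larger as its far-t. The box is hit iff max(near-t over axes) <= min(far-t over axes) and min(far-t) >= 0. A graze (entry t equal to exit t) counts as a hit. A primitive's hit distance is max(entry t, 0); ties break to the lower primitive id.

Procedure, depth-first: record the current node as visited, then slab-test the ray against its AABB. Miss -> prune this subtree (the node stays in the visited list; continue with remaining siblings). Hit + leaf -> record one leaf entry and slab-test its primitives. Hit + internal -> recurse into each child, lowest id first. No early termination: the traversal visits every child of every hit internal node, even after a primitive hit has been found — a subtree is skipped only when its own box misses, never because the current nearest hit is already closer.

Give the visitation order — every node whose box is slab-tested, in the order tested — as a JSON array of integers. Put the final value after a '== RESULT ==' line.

Traverse from the root:
N0 x:[4,41] y:[17,56] z:[15,27] -> hit [17,27], descend [12, 14]
  N12 x:[12,37] y:[17,25] z:[15,26] -> hit [17,25], descend [11, 13]
    N11 x:[12,25] y:[17,21] z:[23,26] -> miss, prune
    N13 x:[22,37] y:[17,25] z:[15,22] -> hit [22,22], descend [4, 17]
      N4 x:[30,37] y:[17,25] z:[15,22] -> miss, prune
      N17 x:[22,25] y:[18,22] z:[21,22] -> hit [22,22] leaf, test {P0@t=22}
  N14 x:[4,41] y:[21,56] z:[52/3,27] -> hit [21,27], descend [8, 15]
    N8 x:[15,41] y:[22,56] z:[52/3,27] -> hit [22,27], descend [6, 7]
      N6 x:[22,41] y:[45,56] z:[52/3,27] -> miss, prune
      N7 x:[15,18] y:[22,26] z:[58/3,61/3] -> miss, prune
    N15 x:[4,6] y:[21,28] z:[21,27] -> miss, prune

Visited [0, 12, 11, 13, 4, 17, 14, 8, 6, 7, 15]. Tests: 11 box, 1 leaf. Nearest: P0.

== RESULT ==
[0, 12, 11, 13, 4, 17, 14, 8, 6, 7, 15]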